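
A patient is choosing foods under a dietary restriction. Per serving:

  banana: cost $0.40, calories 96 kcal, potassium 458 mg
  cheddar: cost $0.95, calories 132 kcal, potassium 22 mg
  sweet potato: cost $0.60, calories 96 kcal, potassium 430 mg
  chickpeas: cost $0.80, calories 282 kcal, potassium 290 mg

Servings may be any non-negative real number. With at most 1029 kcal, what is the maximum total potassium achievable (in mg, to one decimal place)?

Potassium per kcal: banana 4.771, sweet potato 4.479, chickpeas 1.028, cheddar 0.1667.
With no serving limits, spend the whole calories allowance on banana: 1029 kcal / 96 kcal × 458 mg = 4909.2 mg.

4909.2 mg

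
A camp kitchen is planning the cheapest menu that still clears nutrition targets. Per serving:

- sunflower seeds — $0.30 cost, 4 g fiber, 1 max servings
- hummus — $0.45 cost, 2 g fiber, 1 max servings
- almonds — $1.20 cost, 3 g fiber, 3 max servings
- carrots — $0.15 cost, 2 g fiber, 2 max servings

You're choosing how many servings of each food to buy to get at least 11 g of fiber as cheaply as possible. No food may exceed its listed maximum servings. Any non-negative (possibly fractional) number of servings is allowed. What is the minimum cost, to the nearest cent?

$1.45

Cost per g of fiber: sunflower seeds $0.0750, carrots $0.0750, hummus $0.2250, almonds $0.4000.
Take 1 serving of sunflower seeds: +4.0 g fiber for $0.30 (total $0.30, still need 7.0 g).
Take 2 servings of carrots: +4.0 g fiber for $0.30 (total $0.60, still need 3.0 g).
Take 1 serving of hummus: +2.0 g fiber for $0.45 (total $1.05, still need 1.0 g).
Take 0.3333 servings of almonds: +1.0 g fiber for $0.40 (total $1.45, still need 0.0 g).
Greedy by cheapest-per-g is optimal for a single linear constraint, so the minimum cost is $1.45.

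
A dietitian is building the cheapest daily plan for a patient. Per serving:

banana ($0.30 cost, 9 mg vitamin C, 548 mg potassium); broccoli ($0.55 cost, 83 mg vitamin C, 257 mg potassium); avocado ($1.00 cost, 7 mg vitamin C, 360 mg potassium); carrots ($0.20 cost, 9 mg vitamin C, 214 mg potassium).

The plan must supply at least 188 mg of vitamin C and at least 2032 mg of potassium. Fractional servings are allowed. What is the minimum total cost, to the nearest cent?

$1.92

For a min-cost LP with two ≥-constraints, a basic feasible solution has at most two positive variables.
banana only: max(188/9, 2032/548) = 20.89 servings → $6.27.
broccoli only: max(188/83, 2032/257) = 7.907 servings → $4.35.
avocado only: max(188/7, 2032/360) = 26.86 servings → $26.86.
carrots only: max(188/9, 2032/214) = 20.89 servings → $4.18.
banana + broccoli with both tight: 2.788 servings and 1.963 servings → $1.92.
banana + avocado with both targets exact would need a negative amount; discard.
banana + carrots: intersection lies outside the first quadrant.
broccoli + avocado with both tight: 1.904 servings and 4.285 servings → $5.33.
broccoli + carrots with both tight: 1.42 servings and 7.79 servings → $2.34.
avocado + carrots: the both-tight solution has a negative serving — not a feasible corner.
The minimum over all feasible corners is $1.92.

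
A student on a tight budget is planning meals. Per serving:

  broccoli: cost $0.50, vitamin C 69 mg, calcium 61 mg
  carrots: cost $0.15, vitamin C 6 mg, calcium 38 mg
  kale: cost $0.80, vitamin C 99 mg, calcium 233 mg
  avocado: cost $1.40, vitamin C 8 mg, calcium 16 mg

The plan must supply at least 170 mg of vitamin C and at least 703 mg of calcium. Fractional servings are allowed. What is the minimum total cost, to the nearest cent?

broccoli only: max(170/69, 703/61) = 11.52 servings → $5.76.
carrots only: max(170/6, 703/38) = 28.33 servings → $4.25.
kale only: max(170/99, 703/233) = 3.017 servings → $2.41.
avocado only: max(170/8, 703/16) = 43.94 servings → $61.51.
broccoli + carrots with both tight: 0.9938 servings and 16.9 servings → $3.03.
broccoli + kale: the both-tight solution has a negative serving — not a feasible corner.
broccoli + avocado: the both-tight solution has a negative serving — not a feasible corner.
carrots + kale with both tight: 12.68 servings and 0.9484 servings → $2.66.
carrots + avocado with both tight: 13.96 servings and 10.78 servings → $17.18.
kale + avocado: the both-tight solution has a negative serving — not a feasible corner.
So the least-cost plan costs $2.41.

$2.41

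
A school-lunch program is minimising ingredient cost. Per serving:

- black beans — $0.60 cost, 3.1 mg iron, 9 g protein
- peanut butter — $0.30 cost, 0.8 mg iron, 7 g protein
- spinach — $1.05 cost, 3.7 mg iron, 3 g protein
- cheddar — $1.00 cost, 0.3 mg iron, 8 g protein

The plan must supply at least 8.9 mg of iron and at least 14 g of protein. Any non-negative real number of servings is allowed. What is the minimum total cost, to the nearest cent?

A basic optimal solution has at most two foods positive. Try each food alone and each pair with both targets met exactly.
black beans only: max(8.9/3.1, 14/9) = 2.871 servings → $1.72.
peanut butter only: max(8.9/0.8, 14/7) = 11.12 servings → $3.34.
spinach only: max(8.9/3.7, 14/3) = 4.667 servings → $4.90.
cheddar only: max(8.9/0.3, 14/8) = 29.67 servings → $29.67.
black beans + peanut butter: intersection lies outside the first quadrant.
black beans + spinach with both tight: 1.046 servings and 1.529 servings → $2.23.
black beans + cheddar with both targets exact would need a negative amount; discard.
peanut butter + spinach with both tight: 1.068 servings and 2.174 servings → $2.60.
peanut butter + cheddar: the both-tight solution has a negative serving — not a feasible corner.
spinach + cheddar with both tight: 2.334 servings and 0.8746 servings → $3.33.
So the least-cost plan costs $1.72.

$1.72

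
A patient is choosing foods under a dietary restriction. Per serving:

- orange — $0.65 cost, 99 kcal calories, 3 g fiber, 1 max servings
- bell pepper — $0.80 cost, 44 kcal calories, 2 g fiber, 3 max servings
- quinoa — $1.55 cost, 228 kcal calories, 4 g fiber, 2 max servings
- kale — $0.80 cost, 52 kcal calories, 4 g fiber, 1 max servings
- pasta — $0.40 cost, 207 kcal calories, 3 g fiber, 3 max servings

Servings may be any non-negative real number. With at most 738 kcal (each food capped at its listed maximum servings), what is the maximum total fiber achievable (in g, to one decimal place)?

21.0 g

Fiber per kcal: kale 0.07692, bell pepper 0.04545, orange 0.0303, quinoa 0.01754, pasta 0.01449.
Take 1 serving of kale: uses 52 kcal, +4.0 g fiber (running total 4.0 g).
Take 3 servings of bell pepper: uses 132 kcal, +6.0 g fiber (running total 10.0 g).
Take 1 serving of orange: uses 99 kcal, +3.0 g fiber (running total 13.0 g).
Take 1.996 servings of quinoa: uses 455 kcal, +8.0 g fiber (running total 21.0 g).
Greedy by best ratio exhausts the calories allowance optimally: 21.0 g.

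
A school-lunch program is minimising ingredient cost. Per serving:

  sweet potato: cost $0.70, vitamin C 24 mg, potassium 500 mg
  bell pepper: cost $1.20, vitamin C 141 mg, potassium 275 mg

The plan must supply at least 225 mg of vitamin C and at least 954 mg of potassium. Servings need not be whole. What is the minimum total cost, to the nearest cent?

$2.48

Minimising a linear cost over {vitamin C ≥ 225, potassium ≥ 954, servings ≥ 0} — the optimum is at a vertex, using one or two foods.
sweet potato only: max(225/24, 954/500) = 9.375 servings → $6.56.
bell pepper only: max(225/141, 954/275) = 3.469 servings → $4.16.
sweet potato + bell pepper with both tight: 1.137 servings and 1.402 servings → $2.48.
So the least-cost plan costs $2.48.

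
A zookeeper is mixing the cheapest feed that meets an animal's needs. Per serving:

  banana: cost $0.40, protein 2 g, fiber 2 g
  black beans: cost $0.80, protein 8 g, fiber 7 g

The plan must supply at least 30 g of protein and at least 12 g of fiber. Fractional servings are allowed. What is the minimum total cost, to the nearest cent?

Minimising a linear cost over {protein ≥ 30, fiber ≥ 12, servings ≥ 0} — the optimum is at a vertex, using one or two foods.
banana only: max(30/2, 12/2) = 15 servings → $6.00.
black beans only: max(30/8, 12/7) = 3.75 servings → $3.00.
banana + black beans with both targets exact would need a negative amount; discard.
So the least-cost plan costs $3.00.

$3.00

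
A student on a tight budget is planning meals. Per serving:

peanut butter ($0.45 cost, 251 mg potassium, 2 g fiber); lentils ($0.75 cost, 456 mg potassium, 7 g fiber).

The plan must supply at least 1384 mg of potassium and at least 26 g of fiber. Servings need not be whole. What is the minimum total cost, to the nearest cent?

$2.79

Compare the cost at each extreme point of the feasible region.
peanut butter only: max(1384/251, 26/2) = 13 servings → $5.85.
lentils only: max(1384/456, 26/7) = 3.714 servings → $2.79.
peanut butter + lentils: the both-tight solution has a negative serving — not a feasible corner.
Cheapest feasible corner: $2.79.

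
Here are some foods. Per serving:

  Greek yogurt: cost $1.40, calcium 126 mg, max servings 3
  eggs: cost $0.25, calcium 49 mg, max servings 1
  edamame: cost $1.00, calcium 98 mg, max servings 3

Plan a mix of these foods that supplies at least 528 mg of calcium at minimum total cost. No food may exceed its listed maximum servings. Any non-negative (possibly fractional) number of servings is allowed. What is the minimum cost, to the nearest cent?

$5.31

Cost per mg of calcium: eggs $0.0051, edamame $0.0102, Greek yogurt $0.0111.
Take 1 serving of eggs: +49.0 mg calcium for $0.25 (total $0.25, still need 479.0 mg).
Take 3 servings of edamame: +294.0 mg calcium for $3.00 (total $3.25, still need 185.0 mg).
Take 1.468 servings of Greek yogurt: +185.0 mg calcium for $2.06 (total $5.31, still need 0.0 mg).
Greedy by cheapest-per-mg is optimal for a single linear constraint, so the minimum cost is $5.31.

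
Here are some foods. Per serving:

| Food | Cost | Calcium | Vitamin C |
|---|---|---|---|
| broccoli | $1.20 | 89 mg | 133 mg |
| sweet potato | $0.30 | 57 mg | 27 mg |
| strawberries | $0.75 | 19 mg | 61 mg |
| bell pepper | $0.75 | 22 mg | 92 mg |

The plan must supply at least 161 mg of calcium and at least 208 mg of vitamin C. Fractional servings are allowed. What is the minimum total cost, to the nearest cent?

$1.87

With two linear requirements the optimum uses one or two foods; enumerate the corners.
broccoli only: max(161/89, 208/133) = 1.809 servings → $2.17.
sweet potato only: max(161/57, 208/27) = 7.704 servings → $2.31.
strawberries only: max(161/19, 208/61) = 8.474 servings → $6.36.
bell pepper only: max(161/22, 208/92) = 7.318 servings → $5.49.
broccoli + sweet potato with both tight: 1.45 servings and 0.5603 servings → $1.91.
broccoli + strawberries: the both-tight solution has a negative serving — not a feasible corner.
broccoli + bell pepper: intersection lies outside the first quadrant.
sweet potato + strawberries with both tight: 1.98 servings and 2.533 servings → $2.49.
sweet potato + bell pepper with both tight: 2.201 servings and 1.615 servings → $1.87.
strawberries + bell pepper with both targets exact would need a negative amount; discard.
The minimum over all feasible corners is $1.87.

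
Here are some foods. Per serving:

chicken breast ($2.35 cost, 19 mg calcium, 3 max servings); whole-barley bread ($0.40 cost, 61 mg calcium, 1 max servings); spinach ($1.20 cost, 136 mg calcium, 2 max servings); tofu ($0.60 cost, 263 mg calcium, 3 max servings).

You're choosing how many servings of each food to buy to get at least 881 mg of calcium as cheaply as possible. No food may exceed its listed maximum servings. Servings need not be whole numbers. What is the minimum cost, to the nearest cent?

Cost per mg of calcium: tofu $0.0023, whole-barley bread $0.0066, spinach $0.0088, chicken breast $0.1237.
Take 3 servings of tofu: +789.0 mg calcium for $1.80 (total $1.80, still need 92.0 mg).
Take 1 serving of whole-barley bread: +61.0 mg calcium for $0.40 (total $2.20, still need 31.0 mg).
Take 0.2279 servings of spinach: +31.0 mg calcium for $0.27 (total $2.47, still need 0.0 mg).
Greedy by cheapest-per-mg is optimal for a single linear constraint, so the minimum cost is $2.47.

$2.47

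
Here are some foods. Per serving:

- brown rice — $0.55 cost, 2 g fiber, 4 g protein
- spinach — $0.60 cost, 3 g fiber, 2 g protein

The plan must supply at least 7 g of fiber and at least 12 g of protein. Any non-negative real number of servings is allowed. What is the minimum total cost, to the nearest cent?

With two linear requirements the optimum uses one or two foods; enumerate the corners.
brown rice only: max(7/2, 12/4) = 3.5 servings → $1.93.
spinach only: max(7/3, 12/2) = 6 servings → $3.60.
brown rice + spinach with both tight: 2.75 servings and 0.5 servings → $1.81.
So the least-cost plan costs $1.81.

$1.81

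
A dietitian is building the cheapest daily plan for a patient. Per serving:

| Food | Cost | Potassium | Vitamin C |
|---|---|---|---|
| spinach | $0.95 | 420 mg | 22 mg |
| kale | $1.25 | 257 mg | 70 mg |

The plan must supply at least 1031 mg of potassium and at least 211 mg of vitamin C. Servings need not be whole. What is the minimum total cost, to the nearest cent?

$4.19

A basic optimal solution has at most two foods positive. Try each food alone and each pair with both targets met exactly.
spinach only: max(1031/420, 211/22) = 9.591 servings → $9.11.
kale only: max(1031/257, 211/70) = 4.012 servings → $5.01.
spinach + kale with both tight: 0.7556 servings and 2.777 servings → $4.19.
So the least-cost plan costs $4.19.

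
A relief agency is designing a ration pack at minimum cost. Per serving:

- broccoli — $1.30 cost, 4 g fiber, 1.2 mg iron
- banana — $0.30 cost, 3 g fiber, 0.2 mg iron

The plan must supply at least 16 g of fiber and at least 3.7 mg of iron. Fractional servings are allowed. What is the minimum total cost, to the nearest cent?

$4.14

Check every corner: each single food scaled to meet both minima, and each pair solved so both constraints bind.
broccoli only: max(16/4, 3.7/1.2) = 4 servings → $5.20.
banana only: max(16/3, 3.7/0.2) = 18.5 servings → $5.55.
broccoli + banana with both tight: 2.821 servings and 1.571 servings → $4.14.
Cheapest feasible corner: $4.14.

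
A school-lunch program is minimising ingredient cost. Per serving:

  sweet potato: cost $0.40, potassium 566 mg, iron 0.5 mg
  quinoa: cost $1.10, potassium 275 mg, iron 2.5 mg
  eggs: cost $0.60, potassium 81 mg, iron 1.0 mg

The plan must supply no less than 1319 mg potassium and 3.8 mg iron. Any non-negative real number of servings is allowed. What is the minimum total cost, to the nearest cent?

Compare the cost at each extreme point of the feasible region.
sweet potato only: max(1319/566, 3.8/0.5) = 7.6 servings → $3.04.
quinoa only: max(1319/275, 3.8/2.5) = 4.796 servings → $5.28.
eggs only: max(1319/81, 3.8/1.0) = 16.28 servings → $9.77.
sweet potato + quinoa with both tight: 1.763 servings and 1.167 servings → $1.99.
sweet potato + eggs with both tight: 1.924 servings and 2.838 servings → $2.47.
quinoa + eggs with both targets exact would need a negative amount; discard.
The minimum over all feasible corners is $1.99.

$1.99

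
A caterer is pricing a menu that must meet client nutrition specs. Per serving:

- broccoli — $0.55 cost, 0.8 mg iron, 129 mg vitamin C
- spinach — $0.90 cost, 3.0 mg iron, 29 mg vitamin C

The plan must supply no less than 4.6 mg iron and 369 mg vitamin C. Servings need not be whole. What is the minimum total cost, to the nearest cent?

Two binding constraints pin down two serving amounts, so the optimal mix uses at most two foods. The candidates are each food alone (scaled to the tighter of iron/vitamin C) and each pair with both constraints tight.
broccoli only: max(4.6/0.8, 369/129) = 5.75 servings → $3.16.
spinach only: max(4.6/3.0, 369/29) = 12.72 servings → $11.45.
broccoli + spinach with both tight: 2.676 servings and 0.8197 servings → $2.21.
So the least-cost plan costs $2.21.

$2.21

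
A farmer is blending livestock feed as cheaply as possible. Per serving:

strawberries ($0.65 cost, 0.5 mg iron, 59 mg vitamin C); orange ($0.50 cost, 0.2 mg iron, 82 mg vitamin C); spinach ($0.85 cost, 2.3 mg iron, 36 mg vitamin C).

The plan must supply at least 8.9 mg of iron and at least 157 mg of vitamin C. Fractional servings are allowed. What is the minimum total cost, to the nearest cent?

$3.38

With two linear requirements the optimum uses one or two foods; enumerate the corners.
strawberries only: max(8.9/0.5, 157/59) = 17.8 servings → $11.57.
orange only: max(8.9/0.2, 157/82) = 44.5 servings → $22.25.
spinach only: max(8.9/2.3, 157/36) = 4.361 servings → $3.71.
strawberries + orange: the both-tight solution has a negative serving — not a feasible corner.
strawberries + spinach with both tight: 0.3458 servings and 3.794 servings → $3.45.
orange + spinach with both tight: 0.2244 servings and 3.85 servings → $3.38.
The minimum over all feasible corners is $3.38.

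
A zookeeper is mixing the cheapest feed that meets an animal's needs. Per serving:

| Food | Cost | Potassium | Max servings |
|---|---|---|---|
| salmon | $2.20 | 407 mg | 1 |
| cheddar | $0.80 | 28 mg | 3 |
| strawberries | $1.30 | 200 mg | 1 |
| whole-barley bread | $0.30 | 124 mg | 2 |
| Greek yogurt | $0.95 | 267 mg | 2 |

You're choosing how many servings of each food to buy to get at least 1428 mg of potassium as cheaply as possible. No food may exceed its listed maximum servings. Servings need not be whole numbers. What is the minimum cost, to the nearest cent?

$7.11

Cost per mg of potassium: whole-barley bread $0.0024, Greek yogurt $0.0036, salmon $0.0054, strawberries $0.0065, cheddar $0.0286.
Take 2 servings of whole-barley bread: +248.0 mg potassium for $0.60 (total $0.60, still need 1180.0 mg).
Take 2 servings of Greek yogurt: +534.0 mg potassium for $1.90 (total $2.50, still need 646.0 mg).
Take 1 serving of salmon: +407.0 mg potassium for $2.20 (total $4.70, still need 239.0 mg).
Take 1 serving of strawberries: +200.0 mg potassium for $1.30 (total $6.00, still need 39.0 mg).
Take 1.393 servings of cheddar: +39.0 mg potassium for $1.11 (total $7.11, still need 0.0 mg).
Filling from the cheapest source first is optimal under one linear minimum: $7.11.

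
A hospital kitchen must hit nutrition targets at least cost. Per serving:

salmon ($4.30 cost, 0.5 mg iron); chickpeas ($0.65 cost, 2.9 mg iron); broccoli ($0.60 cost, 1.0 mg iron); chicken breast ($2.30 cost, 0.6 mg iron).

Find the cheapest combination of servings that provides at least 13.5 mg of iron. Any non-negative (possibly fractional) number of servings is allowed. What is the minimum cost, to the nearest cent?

$3.03

Cost per mg of iron: chickpeas $0.2241, broccoli $0.6000, chicken breast $3.8333, salmon $8.6000.
With no serving limits, use only chickpeas: 13.5 mg / 2.9 mg = 4.655 servings × $0.65 = $3.03.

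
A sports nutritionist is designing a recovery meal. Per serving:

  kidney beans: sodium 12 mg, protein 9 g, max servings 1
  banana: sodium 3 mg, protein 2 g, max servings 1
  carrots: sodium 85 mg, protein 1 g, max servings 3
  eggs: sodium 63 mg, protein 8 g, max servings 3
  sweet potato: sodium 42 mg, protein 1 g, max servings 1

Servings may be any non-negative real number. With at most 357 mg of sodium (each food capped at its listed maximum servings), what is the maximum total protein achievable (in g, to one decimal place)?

37.3 g

Protein per mg sodium: kidney beans 0.75, banana 0.6667, eggs 0.127, sweet potato 0.02381, carrots 0.01176.
Take 1 serving of kidney beans: uses 12 mg sodium, +9.0 g protein (running total 9.0 g).
Take 1 serving of banana: uses 3 mg sodium, +2.0 g protein (running total 11.0 g).
Take 3 servings of eggs: uses 189 mg sodium, +24.0 g protein (running total 35.0 g).
Take 1 serving of sweet potato: uses 42 mg sodium, +1.0 g protein (running total 36.0 g).
Take 1.306 servings of carrots: uses 111 mg sodium, +1.3 g protein (running total 37.3 g).
Filling greedily by protein-per-mg sodium is optimal for one linear limit, giving 37.3 g.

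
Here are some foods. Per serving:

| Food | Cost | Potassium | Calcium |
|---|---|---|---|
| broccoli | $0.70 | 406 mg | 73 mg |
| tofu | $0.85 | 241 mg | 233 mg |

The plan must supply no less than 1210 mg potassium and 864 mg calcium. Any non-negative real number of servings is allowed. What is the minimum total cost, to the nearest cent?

$3.57

This is a tiny linear program; its minimum lies at a vertex of the feasible set. List the vertices and price them.
broccoli only: max(1210/406, 864/73) = 11.84 servings → $8.28.
tofu only: max(1210/241, 864/233) = 5.021 servings → $4.27.
broccoli + tofu with both tight: 0.9572 servings and 3.408 servings → $3.57.
The minimum over all feasible corners is $3.57.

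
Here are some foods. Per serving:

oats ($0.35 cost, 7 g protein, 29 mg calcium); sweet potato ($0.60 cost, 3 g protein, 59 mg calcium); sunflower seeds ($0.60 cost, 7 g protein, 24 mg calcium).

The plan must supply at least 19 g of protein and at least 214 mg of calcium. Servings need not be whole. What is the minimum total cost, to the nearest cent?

$2.26

With two linear requirements the optimum uses one or two foods; enumerate the corners.
oats only: max(19/7, 214/29) = 7.379 servings → $2.58.
sweet potato only: max(19/3, 214/59) = 6.333 servings → $3.80.
sunflower seeds only: max(19/7, 214/24) = 8.917 servings → $5.35.
oats + sweet potato with both tight: 1.469 servings and 2.905 servings → $2.26.
oats + sunflower seeds: the both-tight solution has a negative serving — not a feasible corner.
sweet potato + sunflower seeds with both tight: 3.056 servings and 1.405 servings → $2.68.
Cheapest feasible corner: $2.26.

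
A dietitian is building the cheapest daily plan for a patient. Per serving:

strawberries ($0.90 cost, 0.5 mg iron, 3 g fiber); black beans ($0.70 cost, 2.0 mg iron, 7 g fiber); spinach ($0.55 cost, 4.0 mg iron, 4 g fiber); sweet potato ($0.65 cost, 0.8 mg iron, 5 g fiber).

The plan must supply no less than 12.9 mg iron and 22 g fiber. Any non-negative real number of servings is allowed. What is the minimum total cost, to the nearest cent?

Two binding constraints pin down two serving amounts, so the optimal mix uses at most two foods. The candidates are each food alone (scaled to the tighter of iron/fiber) and each pair with both constraints tight.
strawberries only: max(12.9/0.5, 22/3) = 25.8 servings → $23.22.
black beans only: max(12.9/2.0, 22/7) = 6.45 servings → $4.51.
spinach only: max(12.9/4.0, 22/4) = 5.5 servings → $3.02.
sweet potato only: max(12.9/0.8, 22/5) = 16.12 servings → $10.48.
strawberries + black beans: intersection lies outside the first quadrant.
strawberries + spinach with both tight: 3.64 servings and 2.77 servings → $4.80.
strawberries + sweet potato: intersection lies outside the first quadrant.
black beans + spinach with both tight: 1.82 servings and 2.315 servings → $2.55.
black beans + sweet potato with both targets exact would need a negative amount; discard.
spinach + sweet potato with both tight: 2.792 servings and 2.167 servings → $2.94.
The minimum over all feasible corners is $2.55.

$2.55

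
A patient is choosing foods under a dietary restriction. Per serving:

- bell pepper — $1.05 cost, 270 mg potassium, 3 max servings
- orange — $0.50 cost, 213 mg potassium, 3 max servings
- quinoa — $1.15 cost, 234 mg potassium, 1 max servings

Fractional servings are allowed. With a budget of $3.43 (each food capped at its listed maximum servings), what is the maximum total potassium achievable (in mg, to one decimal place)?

Potassium per dollar: orange 426, bell pepper 257.1, quinoa 203.5.
Take 3 servings of orange: spends $1.50, +639.0 mg potassium (running total 639.0 mg).
Take 1.838 servings of bell pepper: spends $1.93, +496.3 mg potassium (running total 1135.3 mg).
Filling greedily by potassium-per-dollar is optimal for one linear limit, giving 1135.3 mg.

1135.3 mg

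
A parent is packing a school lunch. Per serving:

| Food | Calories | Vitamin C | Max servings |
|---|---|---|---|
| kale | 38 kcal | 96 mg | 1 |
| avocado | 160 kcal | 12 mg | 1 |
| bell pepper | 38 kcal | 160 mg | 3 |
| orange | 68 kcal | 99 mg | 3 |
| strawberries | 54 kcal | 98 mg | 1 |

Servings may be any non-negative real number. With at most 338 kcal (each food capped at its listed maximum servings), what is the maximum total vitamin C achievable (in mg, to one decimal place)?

866.2 mg

Vitamin C per kcal: bell pepper 4.211, kale 2.526, strawberries 1.815, orange 1.456, avocado 0.075.
Take 3 servings of bell pepper: uses 114 kcal, +480.0 mg vitamin C (running total 480.0 mg).
Take 1 serving of kale: uses 38 kcal, +96.0 mg vitamin C (running total 576.0 mg).
Take 1 serving of strawberries: uses 54 kcal, +98.0 mg vitamin C (running total 674.0 mg).
Take 1.941 servings of orange: uses 132 kcal, +192.2 mg vitamin C (running total 866.2 mg).
Greedy by best ratio exhausts the calories allowance optimally: 866.2 mg.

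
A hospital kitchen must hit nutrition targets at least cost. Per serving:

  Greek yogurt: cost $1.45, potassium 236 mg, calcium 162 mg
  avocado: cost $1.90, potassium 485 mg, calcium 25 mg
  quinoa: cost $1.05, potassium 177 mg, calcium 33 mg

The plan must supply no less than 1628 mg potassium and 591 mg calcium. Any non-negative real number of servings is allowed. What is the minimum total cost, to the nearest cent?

Greek yogurt only: max(1628/236, 591/162) = 6.898 servings → $10.00.
avocado only: max(1628/485, 591/25) = 23.64 servings → $44.92.
quinoa only: max(1628/177, 591/33) = 17.91 servings → $18.80.
Greek yogurt + avocado with both tight: 3.384 servings and 1.71 servings → $8.16.
Greek yogurt + quinoa with both tight: 2.436 servings and 5.949 servings → $9.78.
avocado + quinoa: the both-tight solution has a negative serving — not a feasible corner.
Cheapest feasible corner: $8.16.

$8.16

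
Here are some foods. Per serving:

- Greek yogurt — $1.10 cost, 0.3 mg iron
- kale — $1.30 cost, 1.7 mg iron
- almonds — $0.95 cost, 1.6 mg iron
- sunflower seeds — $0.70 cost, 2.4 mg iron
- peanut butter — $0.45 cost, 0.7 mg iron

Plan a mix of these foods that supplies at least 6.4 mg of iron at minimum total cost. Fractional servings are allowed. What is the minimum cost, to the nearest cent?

$1.87

Cost per mg of iron: sunflower seeds $0.2917, almonds $0.5938, peanut butter $0.6429, kale $0.7647, Greek yogurt $3.6667.
With no serving limits, use only sunflower seeds: 6.4 mg / 2.4 mg = 2.667 servings × $0.70 = $1.87.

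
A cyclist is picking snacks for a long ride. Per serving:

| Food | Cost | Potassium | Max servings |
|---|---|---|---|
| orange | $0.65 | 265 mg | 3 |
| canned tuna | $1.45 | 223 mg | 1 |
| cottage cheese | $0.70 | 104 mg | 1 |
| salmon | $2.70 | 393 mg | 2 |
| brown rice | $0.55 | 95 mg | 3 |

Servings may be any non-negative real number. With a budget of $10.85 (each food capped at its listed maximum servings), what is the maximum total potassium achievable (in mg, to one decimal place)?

Potassium per dollar: orange 407.7, brown rice 172.7, canned tuna 153.8, cottage cheese 148.6, salmon 145.6.
Take 3 servings of orange: spends $1.95, +795.0 mg potassium (running total 795.0 mg).
Take 3 servings of brown rice: spends $1.65, +285.0 mg potassium (running total 1080.0 mg).
Take 1 serving of canned tuna: spends $1.45, +223.0 mg potassium (running total 1303.0 mg).
Take 1 serving of cottage cheese: spends $0.70, +104.0 mg potassium (running total 1407.0 mg).
Take 1.889 servings of salmon: spends $5.10, +742.3 mg potassium (running total 2149.3 mg).
Filling greedily by potassium-per-dollar is optimal for one linear limit, giving 2149.3 mg.

2149.3 mg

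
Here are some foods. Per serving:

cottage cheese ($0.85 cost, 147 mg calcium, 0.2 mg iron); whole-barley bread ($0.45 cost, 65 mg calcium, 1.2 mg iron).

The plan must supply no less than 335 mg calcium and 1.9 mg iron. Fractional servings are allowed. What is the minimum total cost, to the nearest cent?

With two linear requirements the optimum uses one or two foods; enumerate the corners.
cottage cheese only: max(335/147, 1.9/0.2) = 9.5 servings → $8.07.
whole-barley bread only: max(335/65, 1.9/1.2) = 5.154 servings → $2.32.
cottage cheese + whole-barley bread with both tight: 1.704 servings and 1.299 servings → $2.03.
So the least-cost plan costs $2.03.

$2.03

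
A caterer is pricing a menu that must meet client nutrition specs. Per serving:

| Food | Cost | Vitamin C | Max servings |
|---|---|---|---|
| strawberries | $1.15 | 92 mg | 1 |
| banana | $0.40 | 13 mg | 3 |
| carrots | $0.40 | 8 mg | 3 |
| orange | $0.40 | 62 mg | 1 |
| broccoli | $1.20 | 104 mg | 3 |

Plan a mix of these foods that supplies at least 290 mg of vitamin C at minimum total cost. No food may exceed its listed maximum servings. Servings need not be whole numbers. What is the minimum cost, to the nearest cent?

$3.03

Cost per mg of vitamin C: orange $0.0065, broccoli $0.0115, strawberries $0.0125, banana $0.0308, carrots $0.0500.
Take 1 serving of orange: +62.0 mg vitamin C for $0.40 (total $0.40, still need 228.0 mg).
Take 2.192 servings of broccoli: +228.0 mg vitamin C for $2.63 (total $3.03, still need 0.0 mg).
Filling from the cheapest source first is optimal under one linear minimum: $3.03.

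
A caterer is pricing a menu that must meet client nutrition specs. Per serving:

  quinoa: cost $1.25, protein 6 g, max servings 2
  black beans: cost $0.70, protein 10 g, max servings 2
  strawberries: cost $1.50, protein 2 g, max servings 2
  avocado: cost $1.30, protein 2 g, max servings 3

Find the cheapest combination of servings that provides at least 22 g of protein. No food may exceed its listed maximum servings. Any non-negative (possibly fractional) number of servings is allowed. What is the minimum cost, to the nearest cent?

$1.82

Cost per g of protein: black beans $0.0700, quinoa $0.2083, avocado $0.6500, strawberries $0.7500.
Take 2 servings of black beans: +20.0 g protein for $1.40 (total $1.40, still need 2.0 g).
Take 0.3333 servings of quinoa: +2.0 g protein for $0.42 (total $1.82, still need 0.0 g).
Filling from the cheapest source first is optimal under one linear minimum: $1.82.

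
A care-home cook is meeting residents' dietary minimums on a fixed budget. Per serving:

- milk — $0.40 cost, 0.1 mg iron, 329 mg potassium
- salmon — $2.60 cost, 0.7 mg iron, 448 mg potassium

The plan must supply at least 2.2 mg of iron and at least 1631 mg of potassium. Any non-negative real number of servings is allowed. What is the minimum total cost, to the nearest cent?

$8.20

With two linear requirements the optimum uses one or two foods; enumerate the corners.
milk only: max(2.2/0.1, 1631/329) = 22 servings → $8.80.
salmon only: max(2.2/0.7, 1631/448) = 3.641 servings → $9.47.
milk + salmon with both tight: 0.8415 servings and 3.023 servings → $8.20.
Cheapest feasible corner: $8.20.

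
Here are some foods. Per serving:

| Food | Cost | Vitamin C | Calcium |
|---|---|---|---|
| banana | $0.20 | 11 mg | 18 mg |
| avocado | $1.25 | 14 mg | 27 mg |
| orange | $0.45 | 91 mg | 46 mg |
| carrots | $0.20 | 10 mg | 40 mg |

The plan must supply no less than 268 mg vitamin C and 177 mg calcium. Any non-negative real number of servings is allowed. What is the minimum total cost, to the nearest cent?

The cheapest plan sits at a corner of the feasible region — with two constraints it uses at most two foods.
banana only: max(268/11, 177/18) = 24.36 servings → $4.87.
avocado only: max(268/14, 177/27) = 19.14 servings → $23.93.
orange only: max(268/91, 177/46) = 3.848 servings → $1.73.
carrots only: max(268/10, 177/40) = 26.8 servings → $5.36.
banana + avocado with both targets exact would need a negative amount; discard.
banana + orange with both tight: 3.338 servings and 2.542 servings → $1.81.
banana + carrots with both targets exact would need a negative amount; discard.
avocado + orange with both tight: 2.084 servings and 2.624 servings → $3.79.
avocado + carrots with both targets exact would need a negative amount; discard.
orange + carrots with both tight: 2.814 servings and 1.188 servings → $1.50.
Cheapest feasible corner: $1.50.

$1.50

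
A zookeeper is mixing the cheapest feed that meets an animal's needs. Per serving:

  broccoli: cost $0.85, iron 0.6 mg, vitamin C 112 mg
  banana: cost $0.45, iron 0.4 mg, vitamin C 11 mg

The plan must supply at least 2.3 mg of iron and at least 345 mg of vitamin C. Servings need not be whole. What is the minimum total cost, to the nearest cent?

Two binding constraints pin down two serving amounts, so the optimal mix uses at most two foods. The candidates are each food alone (scaled to the tighter of iron/vitamin C) and each pair with both constraints tight.
broccoli only: max(2.3/0.6, 345/112) = 3.833 servings → $3.26.
banana only: max(2.3/0.4, 345/11) = 31.36 servings → $14.11.
broccoli + banana with both tight: 2.95 servings and 1.325 servings → $3.10.
So the least-cost plan costs $3.10.

$3.10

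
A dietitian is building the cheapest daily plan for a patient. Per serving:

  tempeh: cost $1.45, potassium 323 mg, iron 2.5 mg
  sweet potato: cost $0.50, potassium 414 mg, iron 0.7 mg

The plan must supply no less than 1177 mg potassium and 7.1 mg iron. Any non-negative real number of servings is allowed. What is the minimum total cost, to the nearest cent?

$4.19

For a min-cost LP with two ≥-constraints, a basic feasible solution has at most two positive variables.
tempeh only: max(1177/323, 7.1/2.5) = 3.644 servings → $5.28.
sweet potato only: max(1177/414, 7.1/0.7) = 10.14 servings → $5.07.
tempeh + sweet potato with both tight: 2.615 servings and 0.8026 servings → $4.19.
Cheapest feasible corner: $4.19.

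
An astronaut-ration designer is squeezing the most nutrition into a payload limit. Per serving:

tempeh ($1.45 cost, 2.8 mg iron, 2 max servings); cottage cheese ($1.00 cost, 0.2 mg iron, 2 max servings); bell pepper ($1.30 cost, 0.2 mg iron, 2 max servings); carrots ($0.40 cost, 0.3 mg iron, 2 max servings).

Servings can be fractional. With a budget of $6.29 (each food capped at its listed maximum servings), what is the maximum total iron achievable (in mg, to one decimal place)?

6.7 mg

Iron per dollar: tempeh 1.931, carrots 0.75, cottage cheese 0.2, bell pepper 0.1538.
Take 2 servings of tempeh: spends $2.90, +5.6 mg iron (running total 5.6 mg).
Take 2 servings of carrots: spends $0.80, +0.6 mg iron (running total 6.2 mg).
Take 2 servings of cottage cheese: spends $2.00, +0.4 mg iron (running total 6.6 mg).
Take 0.4538 servings of bell pepper: spends $0.59, +0.1 mg iron (running total 6.7 mg).
Greedy by best ratio exhausts the cost allowance optimally: 6.7 mg.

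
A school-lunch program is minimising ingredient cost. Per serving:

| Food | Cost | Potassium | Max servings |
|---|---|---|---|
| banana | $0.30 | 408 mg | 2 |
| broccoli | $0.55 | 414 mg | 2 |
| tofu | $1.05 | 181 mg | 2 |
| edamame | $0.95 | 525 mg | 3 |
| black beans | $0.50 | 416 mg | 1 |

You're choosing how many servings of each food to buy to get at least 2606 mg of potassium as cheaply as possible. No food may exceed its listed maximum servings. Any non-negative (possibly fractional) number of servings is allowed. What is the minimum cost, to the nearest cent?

Cost per mg of potassium: banana $0.0007, black beans $0.0012, broccoli $0.0013, edamame $0.0018, tofu $0.0058.
Take 2 servings of banana: +816.0 mg potassium for $0.60 (total $0.60, still need 1790.0 mg).
Take 1 serving of black beans: +416.0 mg potassium for $0.50 (total $1.10, still need 1374.0 mg).
Take 2 servings of broccoli: +828.0 mg potassium for $1.10 (total $2.20, still need 546.0 mg).
Take 1.04 servings of edamame: +546.0 mg potassium for $0.99 (total $3.19, still need 0.0 mg).
Filling from the cheapest source first is optimal under one linear minimum: $3.19.

$3.19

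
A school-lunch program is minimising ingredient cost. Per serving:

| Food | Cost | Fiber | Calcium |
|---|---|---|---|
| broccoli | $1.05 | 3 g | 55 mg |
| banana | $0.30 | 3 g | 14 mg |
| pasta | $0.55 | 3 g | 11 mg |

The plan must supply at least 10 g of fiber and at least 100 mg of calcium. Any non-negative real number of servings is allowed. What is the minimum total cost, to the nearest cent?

$1.98

broccoli only: max(10/3, 100/55) = 3.333 servings → $3.50.
banana only: max(10/3, 100/14) = 7.143 servings → $2.14.
pasta only: max(10/3, 100/11) = 9.091 servings → $5.00.
broccoli + banana with both tight: 1.301 servings and 2.033 servings → $1.98.
broccoli + pasta with both tight: 1.439 servings and 1.894 servings → $2.55.
banana + pasta: intersection lies outside the first quadrant.
Cheapest feasible corner: $1.98.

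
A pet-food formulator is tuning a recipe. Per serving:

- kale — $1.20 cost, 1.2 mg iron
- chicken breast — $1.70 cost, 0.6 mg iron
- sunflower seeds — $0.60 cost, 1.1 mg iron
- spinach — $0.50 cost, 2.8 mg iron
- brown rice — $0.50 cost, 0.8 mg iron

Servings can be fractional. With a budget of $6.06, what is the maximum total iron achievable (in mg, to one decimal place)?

Iron per dollar: spinach 5.6, sunflower seeds 1.833, brown rice 1.6, kale 1, chicken breast 0.3529.
With no serving limits, spend the whole cost allowance on spinach: $6.06 / $0.50 × 2.8 mg = 33.9 mg.

33.9 mg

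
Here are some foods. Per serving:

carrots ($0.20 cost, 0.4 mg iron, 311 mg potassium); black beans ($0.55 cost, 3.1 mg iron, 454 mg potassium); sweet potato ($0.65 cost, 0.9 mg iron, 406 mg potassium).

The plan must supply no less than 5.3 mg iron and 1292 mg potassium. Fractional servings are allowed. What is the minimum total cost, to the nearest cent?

The cheapest plan sits at a corner of the feasible region — with two constraints it uses at most two foods.
carrots only: max(5.3/0.4, 1292/311) = 13.25 servings → $2.65.
black beans only: max(5.3/3.1, 1292/454) = 2.846 servings → $1.57.
sweet potato only: max(5.3/0.9, 1292/406) = 5.889 servings → $3.83.
carrots + black beans with both tight: 2.043 servings and 1.446 servings → $1.20.
carrots + sweet potato: intersection lies outside the first quadrant.
black beans + sweet potato with both tight: 1.164 servings and 1.881 servings → $1.86.
Cheapest feasible corner: $1.20.

$1.20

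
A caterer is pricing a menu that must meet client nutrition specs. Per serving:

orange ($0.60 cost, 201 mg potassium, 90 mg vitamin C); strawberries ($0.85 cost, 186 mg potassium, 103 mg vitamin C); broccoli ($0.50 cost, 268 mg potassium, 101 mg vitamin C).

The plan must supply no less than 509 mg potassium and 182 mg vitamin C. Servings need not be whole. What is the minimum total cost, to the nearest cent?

$0.95

orange only: max(509/201, 182/90) = 2.532 servings → $1.52.
strawberries only: max(509/186, 182/103) = 2.737 servings → $2.33.
broccoli only: max(509/268, 182/101) = 1.899 servings → $0.95.
orange + strawberries: intersection lies outside the first quadrant.
orange + broccoli: intersection lies outside the first quadrant.
strawberries + broccoli: the both-tight solution has a negative serving — not a feasible corner.
Cheapest feasible corner: $0.95.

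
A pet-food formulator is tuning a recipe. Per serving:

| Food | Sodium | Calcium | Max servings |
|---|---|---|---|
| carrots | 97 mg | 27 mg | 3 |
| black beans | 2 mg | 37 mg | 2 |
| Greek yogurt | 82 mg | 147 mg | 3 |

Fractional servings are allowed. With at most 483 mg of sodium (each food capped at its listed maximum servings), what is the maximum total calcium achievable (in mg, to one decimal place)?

579.9 mg

Calcium per mg sodium: black beans 18.5, Greek yogurt 1.793, carrots 0.2784.
Take 2 servings of black beans: uses 4 mg sodium, +74.0 mg calcium (running total 74.0 mg).
Take 3 servings of Greek yogurt: uses 246 mg sodium, +441.0 mg calcium (running total 515.0 mg).
Take 2.402 servings of carrots: uses 233 mg sodium, +64.9 mg calcium (running total 579.9 mg).
Greedy by best ratio exhausts the sodium allowance optimally: 579.9 mg.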